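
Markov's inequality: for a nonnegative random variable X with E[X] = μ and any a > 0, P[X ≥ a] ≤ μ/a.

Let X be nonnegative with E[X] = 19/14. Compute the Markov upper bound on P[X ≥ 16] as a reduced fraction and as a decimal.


μ = E[X] = 19/14, a = 16.
Markov: P[X ≥ 16] ≤ μ/a = (19/14)/16 = 19/224.
Numerically: ≈ 0.0848.
(Since a = 16 > μ = 1.3571, the bound 19/224 is < 1 and informative.)

P[X ≥ 16] ≤ 19/224 ≈ 0.0848.


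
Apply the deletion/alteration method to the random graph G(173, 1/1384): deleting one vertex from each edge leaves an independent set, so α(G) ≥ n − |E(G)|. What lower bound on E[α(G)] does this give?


E[|E(G)|] = C(173, 2)·p = 14878 · (1/1384) = 43/4.
E[α(G)] ≥ n − E[|E(G)|] = 173 − 43/4 = 649/4.
Numerically: ≈ 162.250.
(This is only a lower bound; the true E[α(G)] may be larger.)

E[α(G)] ≥ 649/4 ≈ 162.250.


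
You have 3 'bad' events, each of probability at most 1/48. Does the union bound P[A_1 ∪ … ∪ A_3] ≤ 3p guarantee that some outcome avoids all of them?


Union bound: P[∪_{i=1}^{3} A_i] ≤ Σ_i P[A_i] ≤ 3·p = 3·(1/48) = 1/16.
Numerically: 1/16 ≈ 0.0625000.
Is 1/16 < 1? YES.
Since P[∪ A_i] ≤ 1/16 < 1, the complement has P[∩ A_i^c] ≥ 1 − 1/16 = 15/16 > 0, so some outcome avoids every A_i.

3·p = 1/16 ≈ 0.0625000; existence CERTIFIED by the union bound.


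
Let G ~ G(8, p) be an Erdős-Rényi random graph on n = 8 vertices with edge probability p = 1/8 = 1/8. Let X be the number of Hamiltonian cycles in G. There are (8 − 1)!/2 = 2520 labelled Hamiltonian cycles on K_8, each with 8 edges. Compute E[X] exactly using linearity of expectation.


K_8 has (8 − 1)!/2 = 2520 labelled Hamiltonian cycles.
For each such Hamiltonian cycle H, let X_H = 1 if all 8 edges of H are present in G. Then P[X_H = 1] = p^{8} = (1/8)^{8} = 1/16777216.
By linearity of expectation: E[X] = Σ_H E[X_H] = 2520 · p^{8} = 2520 · 1/16777216 = 315/2097152.
Numerically: E[X] ≈ 0.0001502.

E[X] = 2520 · (1/8)^{8} = 315/2097152 ≈ 0.0001502.


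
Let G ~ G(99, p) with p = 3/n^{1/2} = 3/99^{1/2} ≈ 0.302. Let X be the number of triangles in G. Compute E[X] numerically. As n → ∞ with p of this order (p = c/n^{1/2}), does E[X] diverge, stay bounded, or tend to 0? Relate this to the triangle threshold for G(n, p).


Number of potential triangles: C(99, 3) = 156849.
Each occurs with probability p³ ≈ (0.302)³ ≈ 2.74101e-02.
By linearity: E[X] = C(99, 3)·p³ ≈ 156849 · 2.74101e-02 ≈ 4299.250.
Since α = 1/2 < 1, p = c/n^{1/2} ≫ 1/n is above the triangle threshold p ~ 1/n. Asymptotically E[X] ~ (c³/6)·n^{3(1−α)} = (3³/6)·n^{1.5} → ∞; triangles are abundant w.h.p.

E[X] ≈ 4299.250; in regime p = Θ(1/n^{1/2}) E[X] diverges (above the triangle threshold p ~ 1/n).


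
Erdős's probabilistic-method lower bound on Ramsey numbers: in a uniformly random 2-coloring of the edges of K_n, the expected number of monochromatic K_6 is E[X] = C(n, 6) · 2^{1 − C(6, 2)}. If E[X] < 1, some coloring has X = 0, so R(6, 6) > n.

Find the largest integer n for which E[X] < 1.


We need C(n, 6) · 2^{1 − 15} < 1, i.e. C(n, 6) < 2^{15 − 1} = 16384.
Check values of n near the boundary:
  n = 16: C(16, 6) = 8008; 8008 < 16384? YES
  n = 17: C(17, 6) = 12376; 12376 < 16384? YES
  n = 18: C(18, 6) = 18564; 18564 < 16384? NO
  n = 19: C(19, 6) = 27132; 27132 < 16384? NO
The largest n with C(n, 6) < 16384 is n = 17 (where E[X] = 1547/2048 ≈ 0.755371). Hence R(6, 6) > 17, i.e. R(6, 6) ≥ 18.

Largest n = 17; hence R(6, 6) > 17.


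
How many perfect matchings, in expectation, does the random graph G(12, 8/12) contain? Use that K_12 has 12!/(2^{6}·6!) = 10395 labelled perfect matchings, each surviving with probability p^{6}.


K_12 has 12!/(2^{6}·6!) = 10395 labelled perfect matchings.
For each such perfect matching H, let X_H = 1 if all 6 edges of H are present in G. Then P[X_H = 1] = p^{6} = (2/3)^{6} = 64/729.
Summing the indicators: E[X] = Σ_H E[X_H] = 10395 · p^{6} = 10395 · 64/729 = 24640/27.
Numerically: E[X] ≈ 912.59.

E[X] = 10395 · (2/3)^{6} = 24640/27 ≈ 912.59.


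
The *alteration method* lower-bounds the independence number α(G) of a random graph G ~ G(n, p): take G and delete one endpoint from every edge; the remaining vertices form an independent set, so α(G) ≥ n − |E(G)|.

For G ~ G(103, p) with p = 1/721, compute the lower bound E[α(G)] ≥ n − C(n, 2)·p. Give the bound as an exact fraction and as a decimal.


E[|E(G)|] = C(103, 2)·p = 5253 · (1/721) = 51/7.
E[α(G)] ≥ n − E[|E(G)|] = 103 − 51/7 = 670/7.
Numerically: ≈ 95.71429.
(This is only a lower bound; the true E[α(G)] may be larger.)

E[α(G)] ≥ 670/7 ≈ 95.71429.


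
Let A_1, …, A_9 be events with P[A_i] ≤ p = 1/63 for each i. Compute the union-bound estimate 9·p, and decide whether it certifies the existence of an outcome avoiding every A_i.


Union bound: P[∪_{i=1}^{9} A_i] ≤ Σ_i P[A_i] ≤ 9·p = 9·(1/63) = 1/7.
Numerically: 1/7 ≈ 0.143.
Is 1/7 < 1? YES.
Since P[∪ A_i] ≤ 1/7 < 1, the complement has P[∩ A_i^c] ≥ 1 − 1/7 = 6/7 > 0, so some outcome avoids every A_i.

9·p = 1/7 ≈ 0.143; existence CERTIFIED by the union bound.


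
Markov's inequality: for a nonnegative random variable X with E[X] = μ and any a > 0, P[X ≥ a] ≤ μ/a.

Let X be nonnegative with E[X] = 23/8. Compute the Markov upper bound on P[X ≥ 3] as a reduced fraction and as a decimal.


μ = E[X] = 23/8, a = 3.
Markov: P[X ≥ 3] ≤ μ/a = (23/8)/3 = 23/24.
Numerically: ≈ 0.958.
(Since a = 3 > μ = 2.875, the bound 23/24 is < 1 and informative.)

P[X ≥ 3] ≤ 23/24 ≈ 0.958.


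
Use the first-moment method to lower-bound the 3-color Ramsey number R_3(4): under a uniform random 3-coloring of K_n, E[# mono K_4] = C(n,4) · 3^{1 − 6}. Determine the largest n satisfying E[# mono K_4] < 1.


We need C(n, 4) · 3^{1 − 6} < 1, i.e. C(n, 4) < 3^{6 − 1} = 243.
Check values of n near the boundary:
  n = 9: C(9, 4) = 126; 126 < 243? YES
  n = 10: C(10, 4) = 210; 210 < 243? YES
  n = 11: C(11, 4) = 330; 330 < 243? NO
The largest n with C(n, 4) < 243 is n = 10 (where E[X] = 70/81 ≈ 0.86420). Hence R_3(4) > 10, i.e. R_3(4) ≥ 11.

Largest n = 10; hence R_3(4) > 10.


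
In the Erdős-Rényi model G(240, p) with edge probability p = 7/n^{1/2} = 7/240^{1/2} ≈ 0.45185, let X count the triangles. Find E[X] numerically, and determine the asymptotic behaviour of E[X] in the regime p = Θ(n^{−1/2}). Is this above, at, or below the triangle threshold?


Number of potential triangles: C(240, 3) = 2275280.
Each occurs with probability p³ ≈ (0.45185)³ ≈ 9.2252312e-02.
By linearity: E[X] = C(240, 3)·p³ ≈ 2275280 · 9.2252312e-02 ≈ 209899.83965.
Since α = 1/2 < 1, p = c/n^{1/2} ≫ 1/n is above the triangle threshold p ~ 1/n. Asymptotically E[X] ~ (c³/6)·n^{3(1−α)} = (7³/6)·n^{1.5} → ∞; triangles are abundant w.h.p.

E[X] ≈ 209899.83965; in regime p = Θ(1/n^{1/2}) E[X] diverges (above the triangle threshold p ~ 1/n).


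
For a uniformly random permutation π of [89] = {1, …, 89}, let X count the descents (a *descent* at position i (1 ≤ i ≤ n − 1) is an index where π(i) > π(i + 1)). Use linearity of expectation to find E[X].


Write X = Σ X_I over i = 1, …, 88, with X_I the indicator of one descent.
There are 88 indicators.
For each fixed i, the pair (π(i), π(i+1)) is a uniformly random ordered pair of distinct values from {1, …, 89}; by symmetry P[π(i) > π(i+1)] = 1/2.
By linearity: E[X] = 88 · (1/2) = (89 − 1) · (1/2) = 44 ≈ 44.000.

E[X] = 44 = 44.000.


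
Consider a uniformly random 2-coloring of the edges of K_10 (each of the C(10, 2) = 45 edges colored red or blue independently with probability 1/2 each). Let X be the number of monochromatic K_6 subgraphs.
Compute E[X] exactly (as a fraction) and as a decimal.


Let X = Σ_S X_S over the C(10, 6) = 210 subsets S of size 6, where X_S = 1 if the K_6 on S is monochromatic.
For a fixed S, the K_6 on S has C(6, 2) = 15 edges. P[all 15 edges red] = (1/2)^15, and likewise for blue, so P[monochromatic] = 2·(1/2)^15 = 2^{1 − 15} = 1/16384.
Summing: E[X] = C(10, 6) · 2^{1 − 15} = 210 · 1/16384 = 105/8192.
Numerically: E[X] ≈ 0.013.

E[X] = C(10,6)·2^(1−C(6,2)) = 105/8192 ≈ 0.013.


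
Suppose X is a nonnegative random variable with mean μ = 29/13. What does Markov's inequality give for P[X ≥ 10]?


μ = E[X] = 29/13, a = 10.
Markov: P[X ≥ 10] ≤ μ/a = (29/13)/10 = 29/130.
Numerically: ≈ 0.2231.
(Since a = 10 > μ = 2.2308, the bound 29/130 is < 1 and informative.)

P[X ≥ 10] ≤ 29/130 ≈ 0.2231.


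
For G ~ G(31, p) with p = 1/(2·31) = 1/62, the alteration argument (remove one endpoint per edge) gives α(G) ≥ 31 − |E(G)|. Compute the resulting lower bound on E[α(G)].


E[|E(G)|] = C(31, 2)·p = 465 · (1/62) = 15/2.
E[α(G)] ≥ n − E[|E(G)|] = 31 − 15/2 = 47/2.
Numerically: ≈ 23.5000.
(This is only a lower bound; the true E[α(G)] may be larger.)

E[α(G)] ≥ 47/2 ≈ 23.5000.


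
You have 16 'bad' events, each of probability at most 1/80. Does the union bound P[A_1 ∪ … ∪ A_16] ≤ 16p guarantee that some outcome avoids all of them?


Union bound: P[∪_{i=1}^{16} A_i] ≤ Σ_i P[A_i] ≤ 16·p = 16·(1/80) = 1/5.
Numerically: 1/5 ≈ 0.20000.
Is 1/5 < 1? YES.
Since P[∪ A_i] ≤ 1/5 < 1, the complement has P[∩ A_i^c] ≥ 1 − 1/5 = 4/5 > 0, so some outcome avoids every A_i.

16·p = 1/5 ≈ 0.20000; existence CERTIFIED by the union bound.


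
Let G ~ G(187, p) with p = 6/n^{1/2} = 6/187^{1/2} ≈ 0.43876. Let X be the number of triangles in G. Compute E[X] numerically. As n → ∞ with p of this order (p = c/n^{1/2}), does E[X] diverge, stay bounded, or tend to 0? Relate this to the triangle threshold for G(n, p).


Number of potential triangles: C(187, 3) = 1072445.
Each occurs with probability p³ ≈ (0.43876)³ ≈ 8.4467831e-02.
By linearity: E[X] = C(187, 3)·p³ ≈ 1072445 · 8.4467831e-02 ≈ 90587.10281.
Since α = 1/2 < 1, p = c/n^{1/2} ≫ 1/n is above the triangle threshold p ~ 1/n. Asymptotically E[X] ~ (c³/6)·n^{3(1−α)} = (6³/6)·n^{1.5} → ∞; triangles are abundant w.h.p.

E[X] ≈ 90587.10281; in regime p = Θ(1/n^{1/2}) E[X] diverges (above the triangle threshold p ~ 1/n).


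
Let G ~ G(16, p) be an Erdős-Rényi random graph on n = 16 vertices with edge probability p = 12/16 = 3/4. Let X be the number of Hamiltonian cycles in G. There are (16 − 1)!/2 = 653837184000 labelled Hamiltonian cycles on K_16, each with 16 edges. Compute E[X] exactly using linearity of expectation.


K_16 has (16 − 1)!/2 = 653837184000 labelled Hamiltonian cycles.
For each such Hamiltonian cycle H, let X_H = 1 if all 16 edges of H are present in G. Then P[X_H = 1] = p^{16} = (3/4)^{16} = 43046721/4294967296.
By linearity: E[X] = Σ_H E[X_H] = 653837184000 · p^{16} = 653837184000 · 43046721/4294967296 = 27485885585032875/4194304.
Numerically: E[X] ≈ 6.553e+09.

E[X] = 653837184000 · (3/4)^{16} = 27485885585032875/4194304 ≈ 6.553e+09.


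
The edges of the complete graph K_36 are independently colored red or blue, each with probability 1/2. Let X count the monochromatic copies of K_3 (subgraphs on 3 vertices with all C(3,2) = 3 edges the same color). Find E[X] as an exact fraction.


Let X = Σ_S X_S over the C(36, 3) = 7140 subsets S of size 3, where X_S = 1 if the K_3 on S is monochromatic.
For a fixed S, the K_3 on S has C(3, 2) = 3 edges. P[all 3 edges red] = (1/2)^3, and likewise for blue, so P[monochromatic] = 2·(1/2)^3 = 2^{1 − 3} = 1/4.
Summing: E[X] = C(36, 3) · 2^{1 − 3} = 7140 · 1/4 = 1785.
Numerically: E[X] ≈ 1785.00000.

E[X] = C(36,3)·2^(1−C(3,2)) = 1785 ≈ 1785.00000.


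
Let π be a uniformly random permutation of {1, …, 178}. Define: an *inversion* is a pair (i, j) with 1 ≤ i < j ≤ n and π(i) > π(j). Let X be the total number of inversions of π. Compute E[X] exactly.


Write X = Σ X_I over the C(178, 2) = 15753 pairs i < j, with X_I the indicator of one inversion.
There are 15753 indicators.
For each fixed pair i < j, the values π(i) and π(j) are two distinct elements of {1, …, 178} in uniformly random order; by symmetry P[π(i) > π(j)] = 1/2.
By linearity: E[X] = 15753 · (1/2) = C(178, 2) · (1/2) = 15753/2 = 15753/2 ≈ 7876.50000.

E[X] = 15753/2 = 7876.50000.


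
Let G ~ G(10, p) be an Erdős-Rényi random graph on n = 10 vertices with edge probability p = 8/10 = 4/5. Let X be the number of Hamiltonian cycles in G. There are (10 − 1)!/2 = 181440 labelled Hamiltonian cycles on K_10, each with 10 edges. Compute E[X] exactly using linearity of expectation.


K_10 has (10 − 1)!/2 = 181440 labelled Hamiltonian cycles.
For each such Hamiltonian cycle H, let X_H = 1 if all 10 edges of H are present in G. Then P[X_H = 1] = p^{10} = (4/5)^{10} = 1048576/9765625.
By linearity of expectation: E[X] = Σ_H E[X_H] = 181440 · p^{10} = 181440 · 1048576/9765625 = 38050725888/1953125.
Numerically: E[X] ≈ 19482.

E[X] = 181440 · (4/5)^{10} = 38050725888/1953125 ≈ 19482.


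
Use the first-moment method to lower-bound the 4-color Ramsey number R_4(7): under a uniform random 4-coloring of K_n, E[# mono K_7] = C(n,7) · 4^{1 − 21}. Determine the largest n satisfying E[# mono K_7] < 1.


We need C(n, 7) · 4^{1 − 21} < 1, i.e. C(n, 7) < 4^{21 − 1} = 1099511627776.
Check values of n near the boundary:
  n = 175: C(175, 7) = 883208107275; 883208107275 < 1099511627776? YES
  n = 176: C(176, 7) = 919790691600; 919790691600 < 1099511627776? YES
  n = 177: C(177, 7) = 957664425960; 957664425960 < 1099511627776? YES
  n = 178: C(178, 7) = 996867063280; 996867063280 < 1099511627776? YES
  n = 179: C(179, 7) = 1037437234460; 1037437234460 < 1099511627776? YES
  n = 180: C(180, 7) = 1079414463600; 1079414463600 < 1099511627776? YES
  n = 181: C(181, 7) = 1122839183400; 1122839183400 < 1099511627776? NO
The largest n with C(n, 7) < 1099511627776 is n = 180 (where E[X] = 67463403975/68719476736 ≈ 0.9817217). Hence R_4(7) > 180, i.e. R_4(7) ≥ 181.

Largest n = 180; hence R_4(7) > 180.


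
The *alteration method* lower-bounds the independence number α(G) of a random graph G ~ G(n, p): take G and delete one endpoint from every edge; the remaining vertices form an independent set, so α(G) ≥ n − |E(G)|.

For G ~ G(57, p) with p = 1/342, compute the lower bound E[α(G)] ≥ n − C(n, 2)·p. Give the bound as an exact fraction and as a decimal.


E[|E(G)|] = C(57, 2)·p = 1596 · (1/342) = 14/3.
E[α(G)] ≥ n − E[|E(G)|] = 57 − 14/3 = 157/3.
Numerically: ≈ 52.333.
(This is only a lower bound; the true E[α(G)] may be larger.)

E[α(G)] ≥ 157/3 ≈ 52.333.


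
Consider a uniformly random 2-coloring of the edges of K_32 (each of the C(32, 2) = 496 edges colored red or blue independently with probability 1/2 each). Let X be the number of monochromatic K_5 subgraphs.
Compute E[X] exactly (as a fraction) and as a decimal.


Let X = Σ_S X_S over the C(32, 5) = 201376 subsets S of size 5, where X_S = 1 if the K_5 on S is monochromatic.
For a fixed S, the K_5 on S has C(5, 2) = 10 edges. P[all 10 edges red] = (1/2)^10, and likewise for blue, so P[monochromatic] = 2·(1/2)^10 = 2^{1 − 10} = 1/512.
Summing: E[X] = C(32, 5) · 2^{1 − 10} = 201376 · 1/512 = 6293/16.
Numerically: E[X] ≈ 393.312.

E[X] = C(32,5)·2^(1−C(5,2)) = 6293/16 ≈ 393.312.


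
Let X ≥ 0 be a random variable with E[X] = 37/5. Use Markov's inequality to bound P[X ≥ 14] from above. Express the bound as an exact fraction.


μ = E[X] = 37/5, a = 14.
Markov: P[X ≥ 14] ≤ μ/a = (37/5)/14 = 37/70.
Numerically: ≈ 0.529.
(Since a = 14 > μ = 7.400, the bound 37/70 is < 1 and informative.)

P[X ≥ 14] ≤ 37/70 ≈ 0.529.


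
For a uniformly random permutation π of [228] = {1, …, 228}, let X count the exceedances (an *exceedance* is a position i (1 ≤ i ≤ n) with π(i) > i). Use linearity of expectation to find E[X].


Write X = Σ_{i=1}^{228} X_i, where X_i = 1_{π(i) > i}.
For each fixed i, π(i) is uniform over {1, …, 228} (marginal of a uniform permutation), so P[π(i) > i] = (n − i)/n. Summing: Σ_{i=1}^{228} (n − i)/n = (0 + 1 + … + 227)/228 = 228(228 − 1)/(2·228) = (228 − 1)/2.
Hence E[X] = Σ_{i=1}^{228} (228 − i)/228 = 227/2 ≈ 113.500000.

E[X] = 227/2 = 113.500000.


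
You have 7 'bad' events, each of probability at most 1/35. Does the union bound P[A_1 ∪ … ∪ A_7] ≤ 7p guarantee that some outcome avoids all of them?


Union bound: P[∪_{i=1}^{7} A_i] ≤ Σ_i P[A_i] ≤ 7·p = 7·(1/35) = 1/5.
Numerically: 1/5 ≈ 0.200.
Is 1/5 < 1? YES.
Since P[∪ A_i] ≤ 1/5 < 1, the complement has P[∩ A_i^c] ≥ 1 − 1/5 = 4/5 > 0, so some outcome avoids every A_i.

7·p = 1/5 ≈ 0.200; existence CERTIFIED by the union bound.


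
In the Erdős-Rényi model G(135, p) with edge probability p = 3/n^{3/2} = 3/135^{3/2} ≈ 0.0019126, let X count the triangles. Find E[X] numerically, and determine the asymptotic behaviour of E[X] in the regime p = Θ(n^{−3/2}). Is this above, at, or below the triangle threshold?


Number of potential triangles: C(135, 3) = 400995.
Each occurs with probability p³ ≈ (0.0019126)³ ≈ 6.9961934e-09.
By linearity: E[X] = C(135, 3)·p³ ≈ 400995 · 6.9961934e-09 ≈ 0.00281.
Since α = 3/2 > 1, p = c/n^{3/2} = o(1/n) is below the triangle threshold p ~ 1/n. Asymptotically E[X] ~ (c³/6)·n^{3(1−α)} = (3³/6)·n^{-1.5} → 0, so by Markov's inequality G has no triangles w.h.p.

E[X] ≈ 0.00281; in regime p = Θ(1/n^{3/2}) E[X] tends to 0 (below the triangle threshold p ~ 1/n).


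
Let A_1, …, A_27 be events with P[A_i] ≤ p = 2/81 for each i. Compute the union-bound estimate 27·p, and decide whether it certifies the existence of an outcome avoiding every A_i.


Union bound: P[∪_{i=1}^{27} A_i] ≤ Σ_i P[A_i] ≤ 27·p = 27·(2/81) = 2/3.
Numerically: 2/3 ≈ 0.66667.
Is 2/3 < 1? YES.
Since P[∪ A_i] ≤ 2/3 < 1, the complement has P[∩ A_i^c] ≥ 1 − 2/3 = 1/3 > 0, so some outcome avoids every A_i.

27·p = 2/3 ≈ 0.66667; existence CERTIFIED by the union bound.


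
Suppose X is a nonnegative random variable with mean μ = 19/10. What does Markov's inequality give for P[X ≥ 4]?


μ = E[X] = 19/10, a = 4.
Markov: P[X ≥ 4] ≤ μ/a = (19/10)/4 = 19/40.
Numerically: ≈ 0.475000.
(Since a = 4 > μ = 1.900000, the bound 19/40 is < 1 and informative.)

P[X ≥ 4] ≤ 19/40 ≈ 0.475000.


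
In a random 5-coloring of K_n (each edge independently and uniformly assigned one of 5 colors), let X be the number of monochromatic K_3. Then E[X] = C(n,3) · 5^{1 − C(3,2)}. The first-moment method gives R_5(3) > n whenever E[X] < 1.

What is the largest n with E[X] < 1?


We need C(n, 3) · 5^{1 − 3} < 1, i.e. C(n, 3) < 5^{3 − 1} = 25.
Check values of n near the boundary:
  n = 4: C(4, 3) = 4; 4 < 25? YES
  n = 5: C(5, 3) = 10; 10 < 25? YES
  n = 6: C(6, 3) = 20; 20 < 25? YES
  n = 7: C(7, 3) = 35; 35 < 25? NO
  n = 8: C(8, 3) = 56; 56 < 25? NO
  n = 9: C(9, 3) = 84; 84 < 25? NO
The largest n with C(n, 3) < 25 is n = 6 (where E[X] = 4/5 ≈ 0.80000). Hence R_5(3) > 6, i.e. R_5(3) ≥ 7.

Largest n = 6; hence R_5(3) > 6.


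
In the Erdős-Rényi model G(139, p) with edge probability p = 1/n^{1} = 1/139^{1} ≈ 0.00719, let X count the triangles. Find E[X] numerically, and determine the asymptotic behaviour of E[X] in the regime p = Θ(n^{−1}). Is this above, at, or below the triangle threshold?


Number of potential triangles: C(139, 3) = 437989.
Each occurs with probability p³ ≈ (0.00719)³ ≈ 3.72354e-07.
By linearity: E[X] = C(139, 3)·p³ ≈ 437989 · 3.72354e-07 ≈ 0.163.
Here α = 1, so p = 1/n is exactly at the triangle threshold p ~ 1/n. Asymptotically E[X] → c³/6 = 1³/6 = 1/6 ≈ 0.167, a bounded constant. In this regime the triangle count is asymptotically Poisson(c³/6).

E[X] ≈ 0.163; in regime p = Θ(1/n^{1}) E[X] stays bounded (at the triangle threshold p ~ 1/n).


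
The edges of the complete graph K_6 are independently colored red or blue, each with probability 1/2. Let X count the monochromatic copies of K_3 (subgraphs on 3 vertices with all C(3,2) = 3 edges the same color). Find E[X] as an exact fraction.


Let X = Σ_S X_S over the C(6, 3) = 20 subsets S of size 3, where X_S = 1 if the K_3 on S is monochromatic.
For a fixed S, the K_3 on S has C(3, 2) = 3 edges. P[all 3 edges red] = (1/2)^3, and likewise for blue, so P[monochromatic] = 2·(1/2)^3 = 2^{1 − 3} = 1/4.
Summing: E[X] = C(6, 3) · 2^{1 − 3} = 20 · 1/4 = 5.
Numerically: E[X] ≈ 5.00000.

E[X] = C(6,3)·2^(1−C(3,2)) = 5 ≈ 5.00000.


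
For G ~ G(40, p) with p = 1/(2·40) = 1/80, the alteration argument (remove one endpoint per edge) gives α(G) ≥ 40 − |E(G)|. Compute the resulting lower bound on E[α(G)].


E[|E(G)|] = C(40, 2)·p = 780 · (1/80) = 39/4.
E[α(G)] ≥ n − E[|E(G)|] = 40 − 39/4 = 121/4.
Numerically: ≈ 30.250000.
(This is only a lower bound; the true E[α(G)] may be larger.)

E[α(G)] ≥ 121/4 ≈ 30.250000.


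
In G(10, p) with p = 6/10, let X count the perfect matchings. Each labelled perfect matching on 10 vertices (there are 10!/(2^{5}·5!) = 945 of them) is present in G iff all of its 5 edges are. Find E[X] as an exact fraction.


K_10 has 10!/(2^{5}·5!) = 945 labelled perfect matchings.
For each such perfect matching H, let X_H = 1 if all 5 edges of H are present in G. Then P[X_H = 1] = p^{5} = (3/5)^{5} = 243/3125.
Summing the indicators: E[X] = Σ_H E[X_H] = 945 · p^{5} = 945 · 243/3125 = 45927/625.
Numerically: E[X] ≈ 73.48.

E[X] = 945 · (3/5)^{5} = 45927/625 ≈ 73.48.


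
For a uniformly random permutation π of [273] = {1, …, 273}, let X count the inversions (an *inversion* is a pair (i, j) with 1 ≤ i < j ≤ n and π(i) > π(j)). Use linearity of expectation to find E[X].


Write X = Σ X_I over the C(273, 2) = 37128 pairs i < j, with X_I the indicator of one inversion.
There are 37128 indicators.
For each fixed pair i < j, the values π(i) and π(j) are two distinct elements of {1, …, 273} in uniformly random order; by symmetry P[π(i) > π(j)] = 1/2.
By linearity: E[X] = 37128 · (1/2) = C(273, 2) · (1/2) = 37128/2 = 18564 ≈ 18564.0000.

E[X] = 18564 = 18564.0000.


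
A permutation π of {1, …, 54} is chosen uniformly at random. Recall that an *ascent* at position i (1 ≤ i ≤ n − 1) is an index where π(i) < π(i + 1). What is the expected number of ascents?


Write X = Σ X_I over i = 1, …, 53, with X_I the indicator of one ascent.
There are 53 indicators.
For each fixed i, the pair (π(i), π(i+1)) is a uniformly random ordered pair of distinct values from {1, …, 54}; by symmetry P[π(i) < π(i+1)] = 1/2.
By linearity: E[X] = 53 · (1/2) = (54 − 1) · (1/2) = 53/2 ≈ 26.500.

E[X] = 53/2 = 26.500.


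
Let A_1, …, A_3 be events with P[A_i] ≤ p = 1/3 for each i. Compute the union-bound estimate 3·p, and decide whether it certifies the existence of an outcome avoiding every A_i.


Union bound: P[∪_{i=1}^{3} A_i] ≤ Σ_i P[A_i] ≤ 3·p = 3·(1/3) = 1.
Numerically: 1 ≈ 1.0000.
Is 1 < 1? NO.
Since the bound 1 is ≥ 1, the union bound is uninformative here; it does NOT by itself certify existence.

3·p = 1 ≈ 1.0000; existence NOT certified by the union bound.


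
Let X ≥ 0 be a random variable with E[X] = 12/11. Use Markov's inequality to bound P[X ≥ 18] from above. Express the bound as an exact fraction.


μ = E[X] = 12/11, a = 18.
Markov: P[X ≥ 18] ≤ μ/a = (12/11)/18 = 2/33.
Numerically: ≈ 0.061.
(Since a = 18 > μ = 1.091, the bound 2/33 is < 1 and informative.)

P[X ≥ 18] ≤ 2/33 ≈ 0.061.


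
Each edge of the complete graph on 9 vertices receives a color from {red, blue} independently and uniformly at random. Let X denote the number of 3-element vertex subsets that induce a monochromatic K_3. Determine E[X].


Let X = Σ_S X_S over the C(9, 3) = 84 subsets S of size 3, where X_S = 1 if the K_3 on S is monochromatic.
For a fixed S, the K_3 on S has C(3, 2) = 3 edges. P[all 3 edges red] = (1/2)^3, and likewise for blue, so P[monochromatic] = 2·(1/2)^3 = 2^{1 − 3} = 1/4.
By linearity of expectation: E[X] = C(9, 3) · 2^{1 − 3} = 84 · 1/4 = 21.
Numerically: E[X] ≈ 21.00000.

E[X] = C(9,3)·2^(1−C(3,2)) = 21 ≈ 21.00000.


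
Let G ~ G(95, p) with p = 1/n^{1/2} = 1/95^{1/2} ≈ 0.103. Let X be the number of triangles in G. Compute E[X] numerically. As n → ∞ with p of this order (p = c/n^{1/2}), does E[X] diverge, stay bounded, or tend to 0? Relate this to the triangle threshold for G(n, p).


Number of potential triangles: C(95, 3) = 138415.
Each occurs with probability p³ ≈ (0.103)³ ≈ 1.07998e-03.
By linearity: E[X] = C(95, 3)·p³ ≈ 138415 · 1.07998e-03 ≈ 149.485.
Since α = 1/2 < 1, p = c/n^{1/2} ≫ 1/n is above the triangle threshold p ~ 1/n. Asymptotically E[X] ~ (c³/6)·n^{3(1−α)} = (1³/6)·n^{1.5} → ∞; triangles are abundant w.h.p.

E[X] ≈ 149.485; in regime p = Θ(1/n^{1/2}) E[X] diverges (above the triangle threshold p ~ 1/n).


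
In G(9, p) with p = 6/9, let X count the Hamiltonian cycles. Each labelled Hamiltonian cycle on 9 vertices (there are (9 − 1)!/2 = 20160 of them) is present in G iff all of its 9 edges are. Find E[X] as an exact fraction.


K_9 has (9 − 1)!/2 = 20160 labelled Hamiltonian cycles.
For each such Hamiltonian cycle H, let X_H = 1 if all 9 edges of H are present in G. Then P[X_H = 1] = p^{9} = (2/3)^{9} = 512/19683.
By linearity of expectation: E[X] = Σ_H E[X_H] = 20160 · p^{9} = 20160 · 512/19683 = 1146880/2187.
Numerically: E[X] ≈ 524.4.

E[X] = 20160 · (2/3)^{9} = 1146880/2187 ≈ 524.4.


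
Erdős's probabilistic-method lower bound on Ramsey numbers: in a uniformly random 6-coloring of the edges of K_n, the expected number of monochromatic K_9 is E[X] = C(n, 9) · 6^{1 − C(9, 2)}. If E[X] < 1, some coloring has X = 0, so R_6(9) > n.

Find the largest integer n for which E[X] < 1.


We need C(n, 9) · 6^{1 − 36} < 1, i.e. C(n, 9) < 6^{36 − 1} = 1719070799748422591028658176.
Check values of n near the boundary:
  n = 4407: C(4407, 9) = 1713856532599459170657070050; 1713856532599459170657070050 < 1719070799748422591028658176? YES
  n = 4408: C(4408, 9) = 1717362945146264156457459600; 1717362945146264156457459600 < 1719070799748422591028658176? YES
  n = 4409: C(4409, 9) = 1720875732988608787686577131; 1720875732988608787686577131 < 1719070799748422591028658176? NO
The largest n with C(n, 9) < 1719070799748422591028658176 is n = 4408 (where E[X] = 35778394690547169926197075/35813974994758803979763712 ≈ 0.99901). Hence R_6(9) > 4408, i.e. R_6(9) ≥ 4409.

Largest n = 4408; hence R_6(9) > 4408.


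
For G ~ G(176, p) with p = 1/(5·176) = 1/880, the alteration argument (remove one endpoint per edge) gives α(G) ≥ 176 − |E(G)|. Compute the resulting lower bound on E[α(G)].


E[|E(G)|] = C(176, 2)·p = 15400 · (1/880) = 35/2.
E[α(G)] ≥ n − E[|E(G)|] = 176 − 35/2 = 317/2.
Numerically: ≈ 158.500.
(This is only a lower bound; the true E[α(G)] may be larger.)

E[α(G)] ≥ 317/2 ≈ 158.500.


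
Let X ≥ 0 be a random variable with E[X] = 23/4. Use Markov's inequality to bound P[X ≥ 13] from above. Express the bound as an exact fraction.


μ = E[X] = 23/4, a = 13.
Markov: P[X ≥ 13] ≤ μ/a = (23/4)/13 = 23/52.
Numerically: ≈ 0.442308.
(Since a = 13 > μ = 5.750000, the bound 23/52 is < 1 and informative.)

P[X ≥ 13] ≤ 23/52 ≈ 0.442308.


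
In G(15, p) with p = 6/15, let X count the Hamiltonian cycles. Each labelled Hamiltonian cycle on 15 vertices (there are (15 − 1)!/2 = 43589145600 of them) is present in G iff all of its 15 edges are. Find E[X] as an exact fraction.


K_15 has (15 − 1)!/2 = 43589145600 labelled Hamiltonian cycles.
For each such Hamiltonian cycle H, let X_H = 1 if all 15 edges of H are present in G. Then P[X_H = 1] = p^{15} = (2/5)^{15} = 32768/30517578125.
By linearity of expectation: E[X] = Σ_H E[X_H] = 43589145600 · p^{15} = 43589145600 · 32768/30517578125 = 57133164920832/1220703125.
Numerically: E[X] ≈ 4.68e+04.

E[X] = 43589145600 · (2/5)^{15} = 57133164920832/1220703125 ≈ 4.68e+04.


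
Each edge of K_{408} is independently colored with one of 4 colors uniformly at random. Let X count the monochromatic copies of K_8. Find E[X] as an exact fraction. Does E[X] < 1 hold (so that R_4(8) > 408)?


E[X] = C(408, 8) · 4^{1 − 28} = 17773458424095231 · 4^{−27} = 17773458424095231/18014398509481984.
As a reduced fraction: E[X] = 17773458424095231/18014398509481984 ≈ 0.98663.
Is E[X] < 1? YES.
Since E[X] < 1, there exists a 4-coloring of K_{408} with no monochromatic K_8; hence R_4(8) > 408.

E[X] = 17773458424095231/18014398509481984 ≈ 0.98663; E[X] < 1, so R_4(8) > 408.


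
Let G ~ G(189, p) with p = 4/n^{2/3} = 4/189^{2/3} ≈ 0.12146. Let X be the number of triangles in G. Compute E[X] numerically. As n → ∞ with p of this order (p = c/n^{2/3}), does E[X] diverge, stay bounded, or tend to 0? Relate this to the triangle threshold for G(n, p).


Number of potential triangles: C(189, 3) = 1107414.
Each occurs with probability p³ ≈ (0.12146)³ ≈ 1.7916632e-03.
By linearity: E[X] = C(189, 3)·p³ ≈ 1107414 · 1.7916632e-03 ≈ 1984.11287.
Since α = 2/3 < 1, p = c/n^{2/3} ≫ 1/n is above the triangle threshold p ~ 1/n. Asymptotically E[X] ~ (c³/6)·n^{3(1−α)} = (4³/6)·n^{1} → ∞; triangles are abundant w.h.p.

E[X] ≈ 1984.11287; in regime p = Θ(1/n^{2/3}) E[X] diverges (above the triangle threshold p ~ 1/n).


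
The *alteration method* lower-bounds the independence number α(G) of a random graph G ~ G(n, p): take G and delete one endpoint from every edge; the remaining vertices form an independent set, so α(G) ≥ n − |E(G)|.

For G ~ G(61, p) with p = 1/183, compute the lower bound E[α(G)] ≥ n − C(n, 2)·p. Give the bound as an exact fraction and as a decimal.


E[|E(G)|] = C(61, 2)·p = 1830 · (1/183) = 10.
E[α(G)] ≥ n − E[|E(G)|] = 61 − 10 = 51.
Numerically: ≈ 51.000.
(This is only a lower bound; the true E[α(G)] may be larger.)

E[α(G)] ≥ 51 ≈ 51.000.


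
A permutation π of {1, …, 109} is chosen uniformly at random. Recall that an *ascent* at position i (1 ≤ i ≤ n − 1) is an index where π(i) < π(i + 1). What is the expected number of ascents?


Write X = Σ X_I over i = 1, …, 108, with X_I the indicator of one ascent.
There are 108 indicators.
For each fixed i, the pair (π(i), π(i+1)) is a uniformly random ordered pair of distinct values from {1, …, 109}; by symmetry P[π(i) < π(i+1)] = 1/2.
By linearity: E[X] = 108 · (1/2) = (109 − 1) · (1/2) = 54 ≈ 54.000000.

E[X] = 54 = 54.000000.


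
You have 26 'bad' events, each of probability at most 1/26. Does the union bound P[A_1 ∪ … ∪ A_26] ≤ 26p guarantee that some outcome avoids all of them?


Union bound: P[∪_{i=1}^{26} A_i] ≤ Σ_i P[A_i] ≤ 26·p = 26·(1/26) = 1.
Numerically: 1 ≈ 1.00000.
Is 1 < 1? NO.
Since the bound 1 is ≥ 1, the union bound is uninformative here; it does NOT by itself certify existence.

26·p = 1 ≈ 1.00000; existence NOT certified by the union bound.


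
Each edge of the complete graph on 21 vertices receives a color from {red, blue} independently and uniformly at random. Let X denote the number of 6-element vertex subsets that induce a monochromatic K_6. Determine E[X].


Let X = Σ_S X_S over the C(21, 6) = 54264 subsets S of size 6, where X_S = 1 if the K_6 on S is monochromatic.
For a fixed S, the K_6 on S has C(6, 2) = 15 edges. P[all 15 edges red] = (1/2)^15, and likewise for blue, so P[monochromatic] = 2·(1/2)^15 = 2^{1 − 15} = 1/16384.
By linearity: E[X] = C(21, 6) · 2^{1 − 15} = 54264 · 1/16384 = 6783/2048.
Numerically: E[X] ≈ 3.3120.

E[X] = C(21,6)·2^(1−C(6,2)) = 6783/2048 ≈ 3.3120.


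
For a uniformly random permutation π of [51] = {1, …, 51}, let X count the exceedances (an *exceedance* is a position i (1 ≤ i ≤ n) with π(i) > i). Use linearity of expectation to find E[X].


Write X = Σ_{i=1}^{51} X_i, where X_i = 1_{π(i) > i}.
For each fixed i, π(i) is uniform over {1, …, 51} (marginal of a uniform permutation), so P[π(i) > i] = (n − i)/n. Summing: Σ_{i=1}^{51} (n − i)/n = (0 + 1 + … + 50)/51 = 51(51 − 1)/(2·51) = (51 − 1)/2.
Hence E[X] = Σ_{i=1}^{51} (51 − i)/51 = 25 ≈ 25.00000.

E[X] = 25 = 25.00000.


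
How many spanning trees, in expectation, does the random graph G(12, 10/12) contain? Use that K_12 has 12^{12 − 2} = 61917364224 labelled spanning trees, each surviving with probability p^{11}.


K_12 has 12^{12 − 2} = 61917364224 labelled spanning trees.
For each such spanning tree H, let X_H = 1 if all 11 edges of H are present in G. Then P[X_H = 1] = p^{11} = (5/6)^{11} = 48828125/362797056.
By linearity: E[X] = Σ_H E[X_H] = 61917364224 · p^{11} = 61917364224 · 48828125/362797056 = 25000000000/3.
Numerically: E[X] ≈ 8.333e+09.

E[X] = 61917364224 · (5/6)^{11} = 25000000000/3 ≈ 8.333e+09.


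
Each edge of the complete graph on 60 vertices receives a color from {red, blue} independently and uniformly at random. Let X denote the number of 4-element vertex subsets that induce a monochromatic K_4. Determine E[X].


Let X = Σ_S X_S over the C(60, 4) = 487635 subsets S of size 4, where X_S = 1 if the K_4 on S is monochromatic.
For a fixed S, the K_4 on S has C(4, 2) = 6 edges. P[all 6 edges red] = (1/2)^6, and likewise for blue, so P[monochromatic] = 2·(1/2)^6 = 2^{1 − 6} = 1/32.
By linearity of expectation: E[X] = C(60, 4) · 2^{1 − 6} = 487635 · 1/32 = 487635/32.
Numerically: E[X] ≈ 15238.593750.

E[X] = C(60,4)·2^(1−C(4,2)) = 487635/32 ≈ 15238.593750.


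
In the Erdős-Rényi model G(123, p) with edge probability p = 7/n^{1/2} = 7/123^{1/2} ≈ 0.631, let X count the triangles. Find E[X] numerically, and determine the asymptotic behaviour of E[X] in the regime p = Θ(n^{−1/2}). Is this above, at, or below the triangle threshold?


Number of potential triangles: C(123, 3) = 302621.
Each occurs with probability p³ ≈ (0.631)³ ≈ 2.51441e-01.
By linearity: E[X] = C(123, 3)·p³ ≈ 302621 · 2.51441e-01 ≈ 76091.390.
Since α = 1/2 < 1, p = c/n^{1/2} ≫ 1/n is above the triangle threshold p ~ 1/n. Asymptotically E[X] ~ (c³/6)·n^{3(1−α)} = (7³/6)·n^{1.5} → ∞; triangles are abundant w.h.p.

E[X] ≈ 76091.390; in regime p = Θ(1/n^{1/2}) E[X] diverges (above the triangle threshold p ~ 1/n).


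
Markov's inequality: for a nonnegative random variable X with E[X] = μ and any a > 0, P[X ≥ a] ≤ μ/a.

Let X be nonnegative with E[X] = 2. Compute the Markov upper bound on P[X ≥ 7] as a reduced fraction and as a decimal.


μ = E[X] = 2, a = 7.
Markov: P[X ≥ 7] ≤ μ/a = (2)/7 = 2/7.
Numerically: ≈ 0.2857.
(Since a = 7 > μ = 2.0000, the bound 2/7 is < 1 and informative.)

P[X ≥ 7] ≤ 2/7 ≈ 0.2857.


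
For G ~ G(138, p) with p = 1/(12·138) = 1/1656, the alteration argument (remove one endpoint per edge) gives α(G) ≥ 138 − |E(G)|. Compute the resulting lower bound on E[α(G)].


E[|E(G)|] = C(138, 2)·p = 9453 · (1/1656) = 137/24.
E[α(G)] ≥ n − E[|E(G)|] = 138 − 137/24 = 3175/24.
Numerically: ≈ 132.292.
(This is only a lower bound; the true E[α(G)] may be larger.)

E[α(G)] ≥ 3175/24 ≈ 132.292.


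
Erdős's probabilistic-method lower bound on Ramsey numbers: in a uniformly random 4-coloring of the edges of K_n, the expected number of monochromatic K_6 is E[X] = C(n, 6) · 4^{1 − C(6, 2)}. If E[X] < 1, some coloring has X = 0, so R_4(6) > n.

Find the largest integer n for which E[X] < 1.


We need C(n, 6) · 4^{1 − 15} < 1, i.e. C(n, 6) < 4^{15 − 1} = 268435456.
Check values of n near the boundary:
  n = 76: C(76, 6) = 218618940; 218618940 < 268435456? YES
  n = 77: C(77, 6) = 237093780; 237093780 < 268435456? YES
  n = 78: C(78, 6) = 256851595; 256851595 < 268435456? YES
  n = 79: C(79, 6) = 277962685; 277962685 < 268435456? NO
  n = 80: C(80, 6) = 300500200; 300500200 < 268435456? NO
  n = 81: C(81, 6) = 324540216; 324540216 < 268435456? NO
The largest n with C(n, 6) < 268435456 is n = 78 (where E[X] = 256851595/268435456 ≈ 0.9568468). Hence R_4(6) > 78, i.e. R_4(6) ≥ 79.

Largest n = 78; hence R_4(6) > 78.


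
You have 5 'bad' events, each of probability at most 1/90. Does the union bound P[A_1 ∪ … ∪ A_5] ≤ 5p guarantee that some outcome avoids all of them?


Union bound: P[∪_{i=1}^{5} A_i] ≤ Σ_i P[A_i] ≤ 5·p = 5·(1/90) = 1/18.
Numerically: 1/18 ≈ 0.05556.
Is 1/18 < 1? YES.
Since P[∪ A_i] ≤ 1/18 < 1, the complement has P[∩ A_i^c] ≥ 1 − 1/18 = 17/18 > 0, so some outcome avoids every A_i.

5·p = 1/18 ≈ 0.05556; existence CERTIFIED by the union bound.


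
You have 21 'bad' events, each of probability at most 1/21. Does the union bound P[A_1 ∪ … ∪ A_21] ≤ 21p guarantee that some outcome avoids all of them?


Union bound: P[∪_{i=1}^{21} A_i] ≤ Σ_i P[A_i] ≤ 21·p = 21·(1/21) = 1.
Numerically: 1 ≈ 1.00000.
Is 1 < 1? NO.
Since the bound 1 is ≥ 1, the union bound is uninformative here; it does NOT by itself certify existence.

21·p = 1 ≈ 1.00000; existence NOT certified by the union bound.


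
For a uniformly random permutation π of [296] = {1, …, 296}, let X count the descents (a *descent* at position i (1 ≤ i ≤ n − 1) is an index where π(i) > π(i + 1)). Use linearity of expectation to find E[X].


Write X = Σ X_I over i = 1, …, 295, with X_I the indicator of one descent.
There are 295 indicators.
For each fixed i, the pair (π(i), π(i+1)) is a uniformly random ordered pair of distinct values from {1, …, 296}; by symmetry P[π(i) > π(i+1)] = 1/2.
By linearity: E[X] = 295 · (1/2) = (296 − 1) · (1/2) = 295/2 ≈ 147.500000.

E[X] = 295/2 = 147.500000.


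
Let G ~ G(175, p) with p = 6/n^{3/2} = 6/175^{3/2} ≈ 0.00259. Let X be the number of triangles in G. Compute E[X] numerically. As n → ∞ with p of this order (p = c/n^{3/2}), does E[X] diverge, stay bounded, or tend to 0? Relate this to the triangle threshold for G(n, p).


Number of potential triangles: C(175, 3) = 877975.
Each occurs with probability p³ ≈ (0.00259)³ ≈ 1.74093e-08.
By linearity: E[X] = C(175, 3)·p³ ≈ 877975 · 1.74093e-08 ≈ 0.015.
Since α = 3/2 > 1, p = c/n^{3/2} = o(1/n) is below the triangle threshold p ~ 1/n. Asymptotically E[X] ~ (c³/6)·n^{3(1−α)} = (6³/6)·n^{-1.5} → 0, so by Markov's inequality G has no triangles w.h.p.

E[X] ≈ 0.015; in regime p = Θ(1/n^{3/2}) E[X] tends to 0 (below the triangle threshold p ~ 1/n).


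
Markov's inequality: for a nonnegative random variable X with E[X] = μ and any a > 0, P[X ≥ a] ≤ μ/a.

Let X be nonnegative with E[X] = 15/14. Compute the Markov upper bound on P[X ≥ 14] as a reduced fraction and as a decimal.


μ = E[X] = 15/14, a = 14.
Markov: P[X ≥ 14] ≤ μ/a = (15/14)/14 = 15/196.
Numerically: ≈ 0.077.
(Since a = 14 > μ = 1.071, the bound 15/196 is < 1 and informative.)

P[X ≥ 14] ≤ 15/196 ≈ 0.077.


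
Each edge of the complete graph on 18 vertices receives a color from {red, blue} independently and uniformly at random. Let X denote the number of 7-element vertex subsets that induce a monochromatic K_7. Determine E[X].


Let X = Σ_S X_S over the C(18, 7) = 31824 subsets S of size 7, where X_S = 1 if the K_7 on S is monochromatic.
For a fixed S, the K_7 on S has C(7, 2) = 21 edges. P[all 21 edges red] = (1/2)^21, and likewise for blue, so P[monochromatic] = 2·(1/2)^21 = 2^{1 − 21} = 1/1048576.
Summing: E[X] = C(18, 7) · 2^{1 − 21} = 31824 · 1/1048576 = 1989/65536.
Numerically: E[X] ≈ 0.030350.

E[X] = C(18,7)·2^(1−C(7,2)) = 1989/65536 ≈ 0.030350.


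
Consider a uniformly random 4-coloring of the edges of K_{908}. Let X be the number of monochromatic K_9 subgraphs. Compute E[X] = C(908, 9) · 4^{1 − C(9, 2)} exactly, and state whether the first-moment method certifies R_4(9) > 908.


E[X] = C(908, 9) · 4^{1 − 36} = 1111058428637338083100 · 4^{−35} = 1111058428637338083100/1180591620717411303424.
As a reduced fraction: E[X] = 277764607159334520775/295147905179352825856 ≈ 0.9411031.
Is E[X] < 1? YES.
Since E[X] < 1, there exists a 4-coloring of K_{908} with no monochromatic K_9; hence R_4(9) > 908.

E[X] = 277764607159334520775/295147905179352825856 ≈ 0.9411031; E[X] < 1, so R_4(9) > 908.
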